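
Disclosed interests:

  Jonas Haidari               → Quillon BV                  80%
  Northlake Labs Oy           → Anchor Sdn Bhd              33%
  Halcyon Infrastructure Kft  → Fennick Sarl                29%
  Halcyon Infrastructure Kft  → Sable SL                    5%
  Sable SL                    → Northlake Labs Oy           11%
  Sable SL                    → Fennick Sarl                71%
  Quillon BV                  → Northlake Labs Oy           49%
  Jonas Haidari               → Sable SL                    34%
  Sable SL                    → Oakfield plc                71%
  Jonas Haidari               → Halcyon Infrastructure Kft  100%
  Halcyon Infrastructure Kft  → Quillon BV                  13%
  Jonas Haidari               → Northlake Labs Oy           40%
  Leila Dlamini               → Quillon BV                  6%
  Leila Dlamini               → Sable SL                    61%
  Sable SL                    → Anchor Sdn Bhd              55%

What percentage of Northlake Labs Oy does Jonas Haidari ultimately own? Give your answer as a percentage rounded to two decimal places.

Jonas reaches Northlake along 5 paths.
Via Quillon: 80% × 49% = 39.2%.
Via Halcyon → Quillon: 100% × 13% × 49% = 6.37%.
Direct stake: 40% = 40%.
Via Halcyon → Sable: 100% × 5% × 11% = 0.55%.
Via Sable: 34% × 11% = 3.74%.
Total: 39.2% + 6.37% + 40% + 0.55% + 3.74% = 89.86%.

89.86%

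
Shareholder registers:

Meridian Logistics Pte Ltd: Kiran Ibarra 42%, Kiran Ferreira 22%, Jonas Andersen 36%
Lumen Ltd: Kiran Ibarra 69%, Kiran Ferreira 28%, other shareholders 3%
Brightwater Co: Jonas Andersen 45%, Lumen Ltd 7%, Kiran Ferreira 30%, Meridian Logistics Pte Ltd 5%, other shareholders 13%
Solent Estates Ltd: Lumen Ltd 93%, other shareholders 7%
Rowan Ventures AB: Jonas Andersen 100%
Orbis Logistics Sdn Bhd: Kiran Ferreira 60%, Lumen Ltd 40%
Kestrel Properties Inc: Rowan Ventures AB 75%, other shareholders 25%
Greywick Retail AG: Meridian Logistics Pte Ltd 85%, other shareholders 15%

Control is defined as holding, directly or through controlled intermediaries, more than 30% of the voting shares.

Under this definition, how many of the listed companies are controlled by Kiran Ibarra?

Kiran Ibarra holds 42% of Meridian, so Kiran Ibarra controls Meridian.
Kiran Ibarra holds 69% of Lumen, so Kiran Ibarra controls Lumen.
Lumen holds 93% of Solent, so Kiran Ibarra controls Solent.
Lumen holds 40% of Orbis, so Kiran Ibarra controls Orbis.
Meridian holds 85% of Greywick, so Kiran Ibarra controls Greywick.
No other company's threshold is met.
Kiran Ibarra controls 5 companies.

5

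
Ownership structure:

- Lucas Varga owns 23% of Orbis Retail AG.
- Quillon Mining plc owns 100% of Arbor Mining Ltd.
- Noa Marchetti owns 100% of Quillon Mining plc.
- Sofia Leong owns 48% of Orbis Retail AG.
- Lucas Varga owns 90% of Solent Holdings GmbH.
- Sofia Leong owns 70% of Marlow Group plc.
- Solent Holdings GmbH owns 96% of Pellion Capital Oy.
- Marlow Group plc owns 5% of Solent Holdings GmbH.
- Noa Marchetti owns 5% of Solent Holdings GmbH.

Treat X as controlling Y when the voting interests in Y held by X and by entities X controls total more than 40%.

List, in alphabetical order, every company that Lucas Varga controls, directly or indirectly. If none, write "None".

Pellion Capital Oy, Solent Holdings GmbH

Lucas holds 90% of Solent, so Lucas controls Solent.
Solent holds 96% of Pellion, so Lucas controls Pellion.
No other company's threshold is met.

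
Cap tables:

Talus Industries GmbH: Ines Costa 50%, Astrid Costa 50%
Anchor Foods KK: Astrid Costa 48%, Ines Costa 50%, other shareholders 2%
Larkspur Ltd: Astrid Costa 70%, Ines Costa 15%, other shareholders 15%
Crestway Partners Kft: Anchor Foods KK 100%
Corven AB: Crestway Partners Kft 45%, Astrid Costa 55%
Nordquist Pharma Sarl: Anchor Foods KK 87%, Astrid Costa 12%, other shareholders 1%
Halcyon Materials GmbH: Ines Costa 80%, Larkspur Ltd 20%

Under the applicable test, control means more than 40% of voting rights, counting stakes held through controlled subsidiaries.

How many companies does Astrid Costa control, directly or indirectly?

Astrid holds 50% of Talus, so Astrid controls Talus.
Astrid holds 48% of Anchor, so Astrid controls Anchor.
Astrid holds 70% of Larkspur, so Astrid controls Larkspur.
Anchor holds 100% of Crestway, so Astrid controls Crestway.
Crestway and Astrid together hold 45% + 55% = 100% of Corven, so Astrid controls Corven.
Anchor and Astrid together hold 87% + 12% = 99% of Nordquist, so Astrid controls Nordquist.
No other company's threshold is met.
Astrid controls 6 companies.

6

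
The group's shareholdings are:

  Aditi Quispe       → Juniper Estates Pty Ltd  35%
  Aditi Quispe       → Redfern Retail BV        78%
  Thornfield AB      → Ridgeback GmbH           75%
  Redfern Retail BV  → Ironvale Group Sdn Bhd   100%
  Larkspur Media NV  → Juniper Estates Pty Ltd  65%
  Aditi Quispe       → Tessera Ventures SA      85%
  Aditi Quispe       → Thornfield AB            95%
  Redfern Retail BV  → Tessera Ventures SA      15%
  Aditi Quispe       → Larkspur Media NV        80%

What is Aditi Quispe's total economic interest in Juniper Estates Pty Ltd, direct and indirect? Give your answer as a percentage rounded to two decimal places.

87.00%

Aditi reaches Juniper along 2 paths.
Via Larkspur: 80% × 65% = 52%.
Direct stake: 35% = 35%.
Total: 52% + 35% = 87%.
Rounded: 87.00%.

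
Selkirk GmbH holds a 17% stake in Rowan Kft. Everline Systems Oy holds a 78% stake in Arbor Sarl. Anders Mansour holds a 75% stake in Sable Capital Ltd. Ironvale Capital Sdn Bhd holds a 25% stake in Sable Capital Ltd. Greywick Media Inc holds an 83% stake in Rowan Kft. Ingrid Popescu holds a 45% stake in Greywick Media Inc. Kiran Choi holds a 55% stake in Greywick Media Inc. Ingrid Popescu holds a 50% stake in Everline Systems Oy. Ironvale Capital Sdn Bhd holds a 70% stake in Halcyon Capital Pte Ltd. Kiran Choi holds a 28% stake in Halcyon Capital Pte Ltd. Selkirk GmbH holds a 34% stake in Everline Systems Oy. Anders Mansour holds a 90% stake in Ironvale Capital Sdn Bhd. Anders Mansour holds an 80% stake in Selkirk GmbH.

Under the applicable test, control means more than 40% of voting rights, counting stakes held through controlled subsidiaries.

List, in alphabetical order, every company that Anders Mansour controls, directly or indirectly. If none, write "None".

Halcyon Capital Pte Ltd, Ironvale Capital Sdn Bhd, Sable Capital Ltd, Selkirk GmbH

Anders holds 80% of Selkirk, so Anders controls Selkirk.
Anders holds 90% of Ironvale, so Anders controls Ironvale.
Ironvale holds 70% of Halcyon, so Anders controls Halcyon.
Anders and Ironvale together hold 75% + 25% = 100% of Sable, so Anders controls Sable.
No other company's threshold is met.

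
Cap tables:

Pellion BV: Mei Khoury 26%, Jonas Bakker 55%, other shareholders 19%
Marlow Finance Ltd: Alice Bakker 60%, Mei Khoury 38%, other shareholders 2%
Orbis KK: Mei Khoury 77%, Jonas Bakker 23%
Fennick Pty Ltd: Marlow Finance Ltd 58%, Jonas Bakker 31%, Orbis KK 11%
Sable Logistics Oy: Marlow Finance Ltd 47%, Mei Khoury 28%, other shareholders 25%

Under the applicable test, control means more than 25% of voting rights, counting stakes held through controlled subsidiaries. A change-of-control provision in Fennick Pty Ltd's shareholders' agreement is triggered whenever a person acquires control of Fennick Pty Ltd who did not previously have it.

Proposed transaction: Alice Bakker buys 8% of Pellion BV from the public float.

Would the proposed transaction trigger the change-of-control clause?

The purchase changes only Alice's holdings, so Alice is the only person who could newly come to control Fennick.
Alice holds 60% of Marlow, so Alice controls Marlow.
Marlow holds 58% of Fennick, so Alice controls Fennick.
So Alice already controls Fennick before the transaction.
After the purchase, Alice holds 8% of Pellion directly.
Alice controlled Fennick already, so this is not a new person acquiring control; every other person's position is unchanged or reduced.
No new person acquires control, so the clause is not triggered.

No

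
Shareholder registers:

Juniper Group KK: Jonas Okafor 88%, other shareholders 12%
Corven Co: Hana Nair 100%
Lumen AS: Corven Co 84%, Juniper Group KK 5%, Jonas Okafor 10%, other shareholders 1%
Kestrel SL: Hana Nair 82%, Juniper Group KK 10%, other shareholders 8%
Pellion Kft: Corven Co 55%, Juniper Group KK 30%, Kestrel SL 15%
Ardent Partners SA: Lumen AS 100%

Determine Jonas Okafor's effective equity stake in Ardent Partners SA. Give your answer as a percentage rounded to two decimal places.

14.40%

Jonas reaches Ardent along 2 paths.
Via Juniper → Lumen: 88% × 5% × 100% = 4.4%.
Via Lumen: 10% × 100% = 10%.
Total: 4.4% + 10% = 14.4%.
Rounded: 14.40%.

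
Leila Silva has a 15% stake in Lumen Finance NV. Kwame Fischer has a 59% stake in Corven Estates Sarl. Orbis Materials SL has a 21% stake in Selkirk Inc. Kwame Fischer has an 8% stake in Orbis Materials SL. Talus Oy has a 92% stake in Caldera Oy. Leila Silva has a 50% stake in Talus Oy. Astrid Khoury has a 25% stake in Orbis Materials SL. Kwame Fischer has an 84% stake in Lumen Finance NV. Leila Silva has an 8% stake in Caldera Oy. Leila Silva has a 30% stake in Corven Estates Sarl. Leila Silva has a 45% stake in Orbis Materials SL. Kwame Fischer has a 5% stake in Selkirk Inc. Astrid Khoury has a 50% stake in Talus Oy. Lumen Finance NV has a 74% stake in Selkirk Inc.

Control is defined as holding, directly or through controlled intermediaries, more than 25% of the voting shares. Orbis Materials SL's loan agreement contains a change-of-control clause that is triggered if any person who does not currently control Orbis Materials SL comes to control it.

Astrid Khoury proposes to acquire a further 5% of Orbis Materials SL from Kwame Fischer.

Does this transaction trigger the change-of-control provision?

Yes

The purchase adds only to Astrid's holdings (Kwame's stake shrinks), so Astrid is the only person who could newly come to control Orbis.
Astrid holds 50% of Talus, so Astrid controls Talus.
Talus holds 92% of Caldera, so Astrid controls Caldera.
In Orbis, Astrid's side holds only 25%, not > 25%.
So before the transaction, Astrid does not control Orbis.
After the purchase, Astrid's direct stake in Orbis rises to 25% + 5% = 30%, and Kwame's stake falls to 3%.
Astrid holds 30% of Orbis, so Astrid controls Orbis.
Astrid did not control Orbis before and does after, so the clause is triggered.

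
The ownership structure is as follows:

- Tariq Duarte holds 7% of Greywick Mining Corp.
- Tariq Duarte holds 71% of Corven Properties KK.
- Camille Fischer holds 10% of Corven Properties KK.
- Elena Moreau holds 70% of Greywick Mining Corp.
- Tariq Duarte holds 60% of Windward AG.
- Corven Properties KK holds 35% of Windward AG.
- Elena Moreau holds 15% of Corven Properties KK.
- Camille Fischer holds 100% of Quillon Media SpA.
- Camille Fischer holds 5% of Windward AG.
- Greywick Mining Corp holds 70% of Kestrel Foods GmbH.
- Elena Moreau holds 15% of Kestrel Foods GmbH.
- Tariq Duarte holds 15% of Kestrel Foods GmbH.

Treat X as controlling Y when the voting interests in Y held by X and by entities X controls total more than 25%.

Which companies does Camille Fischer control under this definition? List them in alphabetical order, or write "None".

Quillon Media SpA

Camille holds 100% of Quillon, so Camille controls Quillon.
No other company's threshold is met.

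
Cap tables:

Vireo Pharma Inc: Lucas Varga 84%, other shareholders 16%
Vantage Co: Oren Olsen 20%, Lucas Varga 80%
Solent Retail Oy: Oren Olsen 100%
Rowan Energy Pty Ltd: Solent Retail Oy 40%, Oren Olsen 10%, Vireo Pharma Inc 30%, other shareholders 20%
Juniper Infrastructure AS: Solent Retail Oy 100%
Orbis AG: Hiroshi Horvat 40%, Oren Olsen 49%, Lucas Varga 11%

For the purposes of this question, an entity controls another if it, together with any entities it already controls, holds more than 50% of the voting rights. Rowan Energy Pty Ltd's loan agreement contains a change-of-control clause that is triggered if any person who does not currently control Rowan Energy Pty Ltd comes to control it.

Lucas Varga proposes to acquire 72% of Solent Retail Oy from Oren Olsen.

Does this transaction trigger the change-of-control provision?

The purchase adds only to Lucas's holdings (Oren's stake shrinks), so Lucas is the only person who could newly come to control Rowan.
Lucas holds 84% of Vireo, so Lucas controls Vireo.
Lucas holds 80% of Vantage, so Lucas controls Vantage.
In Rowan, Lucas's side holds only 30%, not > 50%.
So before the transaction, Lucas does not control Rowan.
After the purchase, Lucas holds 72% of Solent directly, and Oren's stake falls to 28%.
Lucas holds 72% of Solent, so Lucas controls Solent.
Solent and Vireo together hold 40% + 30% = 70% of Rowan, so Lucas controls Rowan.
Lucas did not control Rowan before and does after, so the clause is triggered.

Yes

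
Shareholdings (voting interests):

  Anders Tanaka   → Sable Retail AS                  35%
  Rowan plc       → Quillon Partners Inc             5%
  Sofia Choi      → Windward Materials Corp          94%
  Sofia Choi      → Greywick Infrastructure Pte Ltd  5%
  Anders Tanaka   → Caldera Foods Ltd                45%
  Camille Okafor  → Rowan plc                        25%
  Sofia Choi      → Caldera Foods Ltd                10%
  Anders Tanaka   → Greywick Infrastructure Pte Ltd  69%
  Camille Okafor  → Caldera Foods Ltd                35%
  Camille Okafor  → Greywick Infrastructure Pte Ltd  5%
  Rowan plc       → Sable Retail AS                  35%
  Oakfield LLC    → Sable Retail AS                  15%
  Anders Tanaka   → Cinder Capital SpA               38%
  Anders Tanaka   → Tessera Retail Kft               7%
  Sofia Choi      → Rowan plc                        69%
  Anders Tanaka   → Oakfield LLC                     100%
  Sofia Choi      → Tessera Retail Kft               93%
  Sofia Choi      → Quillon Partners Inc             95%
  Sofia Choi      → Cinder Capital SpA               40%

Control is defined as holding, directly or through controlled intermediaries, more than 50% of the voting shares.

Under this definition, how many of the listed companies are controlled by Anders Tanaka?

Anders holds 69% of Greywick, so Anders controls Greywick.
Anders holds 100% of Oakfield, so Anders controls Oakfield.
No other company's threshold is met.
Anders controls 2 companies.

2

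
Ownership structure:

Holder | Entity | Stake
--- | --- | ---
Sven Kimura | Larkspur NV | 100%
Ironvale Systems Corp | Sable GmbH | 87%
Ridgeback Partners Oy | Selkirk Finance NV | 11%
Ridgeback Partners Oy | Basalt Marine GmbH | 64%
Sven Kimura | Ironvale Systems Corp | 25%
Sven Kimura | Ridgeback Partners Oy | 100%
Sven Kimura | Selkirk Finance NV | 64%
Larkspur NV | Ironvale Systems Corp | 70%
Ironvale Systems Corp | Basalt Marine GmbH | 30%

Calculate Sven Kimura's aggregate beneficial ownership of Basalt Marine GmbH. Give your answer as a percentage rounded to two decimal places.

92.50%

Sven reaches Basalt along 3 paths.
Via Larkspur → Ironvale: 100% × 70% × 30% = 21%.
Via Ironvale: 25% × 30% = 7.5%.
Via Ridgeback: 100% × 64% = 64%.
Total: 21% + 7.5% + 64% = 92.5%.
Rounded: 92.50%.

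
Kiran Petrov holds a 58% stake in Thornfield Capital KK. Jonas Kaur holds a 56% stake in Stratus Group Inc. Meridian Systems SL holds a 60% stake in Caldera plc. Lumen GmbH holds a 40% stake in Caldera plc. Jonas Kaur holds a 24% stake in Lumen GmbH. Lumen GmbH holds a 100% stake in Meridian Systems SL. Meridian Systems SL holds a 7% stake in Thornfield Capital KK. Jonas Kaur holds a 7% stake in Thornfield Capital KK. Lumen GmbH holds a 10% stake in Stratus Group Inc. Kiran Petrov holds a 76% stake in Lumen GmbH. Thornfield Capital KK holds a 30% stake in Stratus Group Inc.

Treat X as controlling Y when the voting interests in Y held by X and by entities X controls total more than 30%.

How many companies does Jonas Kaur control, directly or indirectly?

Jonas holds 56% of Stratus, so Jonas controls Stratus.
No other company's threshold is met.
Jonas controls 1 company.

1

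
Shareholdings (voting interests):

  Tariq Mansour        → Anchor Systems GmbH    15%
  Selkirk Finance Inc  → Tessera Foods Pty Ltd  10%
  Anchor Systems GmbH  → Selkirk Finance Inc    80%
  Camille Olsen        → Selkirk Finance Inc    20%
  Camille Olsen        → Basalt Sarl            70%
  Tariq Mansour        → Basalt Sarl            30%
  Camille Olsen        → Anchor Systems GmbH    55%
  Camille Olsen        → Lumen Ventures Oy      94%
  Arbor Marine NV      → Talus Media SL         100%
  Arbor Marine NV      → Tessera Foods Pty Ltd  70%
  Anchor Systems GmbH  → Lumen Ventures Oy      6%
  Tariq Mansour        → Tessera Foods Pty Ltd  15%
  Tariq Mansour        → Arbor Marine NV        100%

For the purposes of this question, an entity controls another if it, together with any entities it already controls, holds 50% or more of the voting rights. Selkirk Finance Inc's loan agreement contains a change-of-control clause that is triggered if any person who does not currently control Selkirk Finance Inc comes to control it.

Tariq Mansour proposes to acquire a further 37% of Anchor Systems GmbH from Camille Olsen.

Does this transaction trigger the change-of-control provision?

The purchase adds only to Tariq's holdings (Camille's stake shrinks), so Tariq is the only person who could newly come to control Selkirk.
Tariq holds 100% of Arbor, so Tariq controls Arbor.
Arbor and Tariq together hold 70% + 15% = 85% of Tessera, so Tariq controls Tessera.
Arbor holds 100% of Talus, so Tariq controls Talus.
Neither Tariq nor any entity Tariq controls holds any voting interest in Selkirk.
So before the transaction, Tariq does not control Selkirk.
After the purchase, Tariq's direct stake in Anchor rises to 15% + 37% = 52%, and Camille's stake falls to 18%.
Tariq holds 52% of Anchor, so Tariq controls Anchor.
Anchor holds 80% of Selkirk, so Tariq controls Selkirk.
Tariq did not control Selkirk before and does after, so the clause is triggered.

Yes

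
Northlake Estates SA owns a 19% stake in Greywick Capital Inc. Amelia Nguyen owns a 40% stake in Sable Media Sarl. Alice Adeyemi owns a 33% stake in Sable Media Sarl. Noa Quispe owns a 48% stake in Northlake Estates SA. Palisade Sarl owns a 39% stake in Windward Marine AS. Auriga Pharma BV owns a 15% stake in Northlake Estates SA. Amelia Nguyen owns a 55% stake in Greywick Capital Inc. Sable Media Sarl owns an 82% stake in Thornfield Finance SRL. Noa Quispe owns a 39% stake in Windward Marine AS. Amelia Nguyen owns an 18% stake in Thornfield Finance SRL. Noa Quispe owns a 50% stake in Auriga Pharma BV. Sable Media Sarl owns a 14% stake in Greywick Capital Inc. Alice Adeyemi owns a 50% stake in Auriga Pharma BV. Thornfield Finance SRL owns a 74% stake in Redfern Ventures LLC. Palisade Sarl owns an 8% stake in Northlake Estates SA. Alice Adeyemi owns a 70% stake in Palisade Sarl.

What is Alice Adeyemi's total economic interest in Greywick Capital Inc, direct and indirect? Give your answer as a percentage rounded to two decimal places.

Alice reaches Greywick along 3 paths.
Via Palisade → Northlake: 70% × 8% × 19% = 1.064%.
Via Auriga → Northlake: 50% × 15% × 19% = 1.425%.
Via Sable: 33% × 14% = 4.62%.
Total: 1.064% + 1.425% + 4.62% = 7.109%.
Rounded: 7.11%.

7.11%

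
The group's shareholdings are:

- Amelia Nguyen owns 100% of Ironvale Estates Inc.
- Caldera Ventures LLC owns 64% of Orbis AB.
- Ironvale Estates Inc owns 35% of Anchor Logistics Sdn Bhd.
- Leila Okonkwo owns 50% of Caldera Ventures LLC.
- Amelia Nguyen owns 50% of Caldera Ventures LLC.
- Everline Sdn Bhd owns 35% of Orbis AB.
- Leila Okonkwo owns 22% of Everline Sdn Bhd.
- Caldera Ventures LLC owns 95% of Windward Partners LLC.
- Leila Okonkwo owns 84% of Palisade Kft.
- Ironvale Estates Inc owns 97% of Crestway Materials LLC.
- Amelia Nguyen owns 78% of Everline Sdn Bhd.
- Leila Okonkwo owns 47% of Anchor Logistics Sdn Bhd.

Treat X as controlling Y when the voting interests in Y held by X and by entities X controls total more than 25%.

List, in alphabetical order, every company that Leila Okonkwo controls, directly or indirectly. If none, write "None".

Leila holds 50% of Caldera, so Leila controls Caldera.
Leila holds 84% of Palisade, so Leila controls Palisade.
Leila holds 47% of Anchor, so Leila controls Anchor.
Caldera holds 64% of Orbis, so Leila controls Orbis.
Caldera holds 95% of Windward, so Leila controls Windward.
No other company's threshold is met.

Anchor Logistics Sdn Bhd, Caldera Ventures LLC, Orbis AB, Palisade Kft, Windward Partners LLC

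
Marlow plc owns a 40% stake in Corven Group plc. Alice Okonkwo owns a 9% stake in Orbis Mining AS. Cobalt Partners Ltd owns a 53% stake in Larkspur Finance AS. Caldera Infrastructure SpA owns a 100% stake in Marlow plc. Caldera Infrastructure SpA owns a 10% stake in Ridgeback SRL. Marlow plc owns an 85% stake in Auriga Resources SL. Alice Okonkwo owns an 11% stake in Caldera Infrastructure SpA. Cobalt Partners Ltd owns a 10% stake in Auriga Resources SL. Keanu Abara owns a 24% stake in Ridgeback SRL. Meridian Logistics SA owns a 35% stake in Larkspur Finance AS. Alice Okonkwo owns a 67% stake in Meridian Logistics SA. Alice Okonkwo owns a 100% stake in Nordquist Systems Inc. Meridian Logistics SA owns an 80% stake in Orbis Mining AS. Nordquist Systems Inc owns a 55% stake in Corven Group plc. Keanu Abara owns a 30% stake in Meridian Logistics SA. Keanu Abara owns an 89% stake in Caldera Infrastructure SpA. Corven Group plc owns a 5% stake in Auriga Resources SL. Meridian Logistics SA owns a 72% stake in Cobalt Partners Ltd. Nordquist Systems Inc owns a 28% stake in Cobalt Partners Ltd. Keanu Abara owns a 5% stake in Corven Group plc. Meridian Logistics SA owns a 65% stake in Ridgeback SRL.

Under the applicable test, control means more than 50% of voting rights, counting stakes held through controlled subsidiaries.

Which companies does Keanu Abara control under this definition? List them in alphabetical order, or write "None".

Keanu holds 89% of Caldera, so Keanu controls Caldera.
Caldera holds 100% of Marlow, so Keanu controls Marlow.
Marlow holds 85% of Auriga, so Keanu controls Auriga.
No other company's threshold is met.

Auriga Resources SL, Caldera Infrastructure SpA, Marlow plc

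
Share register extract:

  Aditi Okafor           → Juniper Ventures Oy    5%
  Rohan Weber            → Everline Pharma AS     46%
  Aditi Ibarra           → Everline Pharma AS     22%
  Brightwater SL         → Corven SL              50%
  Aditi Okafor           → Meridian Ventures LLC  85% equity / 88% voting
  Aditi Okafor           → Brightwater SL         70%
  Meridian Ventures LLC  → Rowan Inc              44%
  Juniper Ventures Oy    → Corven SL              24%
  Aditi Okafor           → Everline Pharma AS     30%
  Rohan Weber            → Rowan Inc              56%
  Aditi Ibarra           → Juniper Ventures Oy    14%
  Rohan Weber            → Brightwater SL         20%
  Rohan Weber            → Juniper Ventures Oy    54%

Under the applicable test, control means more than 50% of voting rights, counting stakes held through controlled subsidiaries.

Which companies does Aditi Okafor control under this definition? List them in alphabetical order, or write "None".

Aditi Okafor holds 70% of Brightwater, so Aditi Okafor controls Brightwater.
Aditi Okafor holds 88% of Meridian, so Aditi Okafor controls Meridian.
No other company's threshold is met.

Brightwater SL, Meridian Ventures LLC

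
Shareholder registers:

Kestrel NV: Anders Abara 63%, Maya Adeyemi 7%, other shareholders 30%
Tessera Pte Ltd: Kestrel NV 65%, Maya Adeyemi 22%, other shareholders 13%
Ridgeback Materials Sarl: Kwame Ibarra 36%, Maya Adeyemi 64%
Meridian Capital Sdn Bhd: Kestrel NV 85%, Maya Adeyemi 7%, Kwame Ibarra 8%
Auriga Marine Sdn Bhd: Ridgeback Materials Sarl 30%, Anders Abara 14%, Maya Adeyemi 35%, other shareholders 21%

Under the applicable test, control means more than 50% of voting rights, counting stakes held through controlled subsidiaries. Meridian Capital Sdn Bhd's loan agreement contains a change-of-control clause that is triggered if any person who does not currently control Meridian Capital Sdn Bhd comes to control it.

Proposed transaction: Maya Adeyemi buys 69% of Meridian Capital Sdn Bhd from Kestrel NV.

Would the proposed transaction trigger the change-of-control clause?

Yes

The purchase adds only to Maya's holdings (Kestrel's stake shrinks), so Maya is the only person who could newly come to control Meridian.
Maya holds 64% of Ridgeback, so Maya controls Ridgeback.
Ridgeback and Maya together hold 30% + 35% = 65% of Auriga, so Maya controls Auriga.
In Meridian, Maya's side holds only 7%, not > 50%.
So before the transaction, Maya does not control Meridian.
After the purchase, Maya's direct stake in Meridian rises to 7% + 69% = 76%, and Kestrel's stake falls to 16%.
Maya holds 76% of Meridian, so Maya controls Meridian.
Maya did not control Meridian before and does after, so the clause is triggered.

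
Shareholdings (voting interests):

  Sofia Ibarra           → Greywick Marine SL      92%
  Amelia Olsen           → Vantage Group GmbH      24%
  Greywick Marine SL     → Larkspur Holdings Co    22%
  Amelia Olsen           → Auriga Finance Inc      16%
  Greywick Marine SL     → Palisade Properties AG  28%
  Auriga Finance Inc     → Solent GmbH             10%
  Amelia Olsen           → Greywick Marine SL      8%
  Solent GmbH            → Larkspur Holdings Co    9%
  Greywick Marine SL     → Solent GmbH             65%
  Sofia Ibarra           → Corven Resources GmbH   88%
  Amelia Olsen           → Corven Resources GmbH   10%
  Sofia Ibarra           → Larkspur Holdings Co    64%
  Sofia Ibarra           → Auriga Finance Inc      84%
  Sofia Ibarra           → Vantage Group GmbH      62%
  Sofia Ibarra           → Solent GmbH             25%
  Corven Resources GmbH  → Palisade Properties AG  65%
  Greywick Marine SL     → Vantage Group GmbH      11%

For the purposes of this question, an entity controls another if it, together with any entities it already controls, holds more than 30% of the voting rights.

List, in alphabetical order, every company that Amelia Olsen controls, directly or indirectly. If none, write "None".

Amelia's largest direct stake is 24% in Vantage, which does not meet the threshold.

None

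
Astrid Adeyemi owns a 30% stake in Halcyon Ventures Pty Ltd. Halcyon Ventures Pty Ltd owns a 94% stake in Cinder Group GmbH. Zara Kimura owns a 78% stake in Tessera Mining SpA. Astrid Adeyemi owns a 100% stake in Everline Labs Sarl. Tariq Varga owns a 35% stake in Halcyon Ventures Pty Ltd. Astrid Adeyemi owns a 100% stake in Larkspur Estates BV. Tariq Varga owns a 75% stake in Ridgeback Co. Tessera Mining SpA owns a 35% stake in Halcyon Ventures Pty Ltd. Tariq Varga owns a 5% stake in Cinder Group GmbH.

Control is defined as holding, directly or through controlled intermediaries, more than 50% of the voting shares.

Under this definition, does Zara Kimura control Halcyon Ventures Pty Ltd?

No

Zara holds 78% of Tessera, so Zara controls Tessera.
In Halcyon, Zara's side holds only 35%, not > 50%.
So Zara does not control Halcyon.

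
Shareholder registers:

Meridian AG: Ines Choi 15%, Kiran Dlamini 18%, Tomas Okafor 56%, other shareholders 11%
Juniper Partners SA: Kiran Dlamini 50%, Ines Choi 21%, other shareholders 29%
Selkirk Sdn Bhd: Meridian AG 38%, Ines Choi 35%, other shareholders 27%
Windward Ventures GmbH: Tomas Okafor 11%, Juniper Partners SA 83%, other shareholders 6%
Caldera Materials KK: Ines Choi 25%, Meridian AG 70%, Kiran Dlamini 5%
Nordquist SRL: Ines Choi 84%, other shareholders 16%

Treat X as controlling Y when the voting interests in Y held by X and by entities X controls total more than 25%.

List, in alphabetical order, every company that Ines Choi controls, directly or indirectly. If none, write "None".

Nordquist SRL, Selkirk Sdn Bhd

Ines holds 35% of Selkirk, so Ines controls Selkirk.
Ines holds 84% of Nordquist, so Ines controls Nordquist.
No other company's threshold is met.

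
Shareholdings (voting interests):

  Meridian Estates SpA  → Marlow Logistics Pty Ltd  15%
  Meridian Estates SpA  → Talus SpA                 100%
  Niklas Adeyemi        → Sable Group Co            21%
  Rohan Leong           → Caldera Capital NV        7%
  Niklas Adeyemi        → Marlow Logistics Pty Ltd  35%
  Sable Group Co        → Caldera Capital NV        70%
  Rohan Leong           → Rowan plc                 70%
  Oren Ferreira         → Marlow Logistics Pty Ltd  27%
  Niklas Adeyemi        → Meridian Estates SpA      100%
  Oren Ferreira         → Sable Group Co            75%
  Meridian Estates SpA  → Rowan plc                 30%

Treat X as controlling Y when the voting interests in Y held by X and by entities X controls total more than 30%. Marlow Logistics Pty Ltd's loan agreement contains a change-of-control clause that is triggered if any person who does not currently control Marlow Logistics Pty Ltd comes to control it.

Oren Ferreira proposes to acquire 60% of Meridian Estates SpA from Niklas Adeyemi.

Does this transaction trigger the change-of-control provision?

The purchase adds only to Oren's holdings (Niklas's stake shrinks), so Oren is the only person who could newly come to control Marlow.
Oren holds 75% of Sable, so Oren controls Sable.
Sable holds 70% of Caldera, so Oren controls Caldera.
In Marlow, Oren's side holds only 27%, not > 30%.
So before the transaction, Oren does not control Marlow.
After the purchase, Oren holds 60% of Meridian directly, and Niklas's stake falls to 40%.
Oren holds 60% of Meridian, so Oren controls Meridian.
Meridian and Oren together hold 15% + 27% = 42% of Marlow, so Oren controls Marlow.
Oren did not control Marlow before and does after, so the clause is triggered.

Yes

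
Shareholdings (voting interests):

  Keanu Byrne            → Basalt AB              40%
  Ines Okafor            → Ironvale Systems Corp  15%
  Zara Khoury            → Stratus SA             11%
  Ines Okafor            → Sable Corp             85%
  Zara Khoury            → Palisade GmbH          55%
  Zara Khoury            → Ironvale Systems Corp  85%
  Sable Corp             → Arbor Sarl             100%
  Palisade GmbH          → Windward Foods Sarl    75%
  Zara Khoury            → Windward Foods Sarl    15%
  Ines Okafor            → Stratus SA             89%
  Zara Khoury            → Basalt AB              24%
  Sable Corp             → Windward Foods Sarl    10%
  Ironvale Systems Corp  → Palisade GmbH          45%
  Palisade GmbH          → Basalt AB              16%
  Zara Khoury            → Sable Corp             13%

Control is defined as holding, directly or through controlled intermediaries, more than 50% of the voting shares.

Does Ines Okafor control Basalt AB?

Ines holds 85% of Sable, so Ines controls Sable.
Sable holds 100% of Arbor, so Ines controls Arbor.
Ines holds 89% of Stratus, so Ines controls Stratus.
Neither Ines nor any entity Ines controls holds any voting interest in Basalt.
So Ines does not control Basalt.

No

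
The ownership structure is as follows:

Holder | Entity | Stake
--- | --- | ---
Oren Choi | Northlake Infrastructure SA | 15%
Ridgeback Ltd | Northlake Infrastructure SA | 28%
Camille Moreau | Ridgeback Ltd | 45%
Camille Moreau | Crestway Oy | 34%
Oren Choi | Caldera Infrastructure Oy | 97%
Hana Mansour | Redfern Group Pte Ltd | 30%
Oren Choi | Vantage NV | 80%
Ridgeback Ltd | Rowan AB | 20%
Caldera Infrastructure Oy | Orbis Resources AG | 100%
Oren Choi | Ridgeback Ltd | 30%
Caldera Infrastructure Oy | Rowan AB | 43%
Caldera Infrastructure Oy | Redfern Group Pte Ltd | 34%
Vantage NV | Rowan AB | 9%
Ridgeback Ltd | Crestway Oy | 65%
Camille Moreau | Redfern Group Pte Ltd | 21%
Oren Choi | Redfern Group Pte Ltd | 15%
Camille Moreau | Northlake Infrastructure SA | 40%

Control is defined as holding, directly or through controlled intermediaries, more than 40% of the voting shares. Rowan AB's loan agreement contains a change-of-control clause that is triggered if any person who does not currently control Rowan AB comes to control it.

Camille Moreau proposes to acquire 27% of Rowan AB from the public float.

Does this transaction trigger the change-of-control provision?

The purchase changes only Camille's holdings, so Camille is the only person who could newly come to control Rowan.
Camille holds 45% of Ridgeback, so Camille controls Ridgeback.
Ridgeback and Camille together hold 28% + 40% = 68% of Northlake, so Camille controls Northlake.
Ridgeback and Camille together hold 65% + 34% = 99% of Crestway, so Camille controls Crestway.
In Rowan, Camille's side holds only 20%, not > 40%.
So before the transaction, Camille does not control Rowan.
After the purchase, Camille holds 27% of Rowan directly.
Ridgeback and Camille together hold 20% + 27% = 47% of Rowan, so Camille controls Rowan.
Camille did not control Rowan before and does after, so the clause is triggered.

Yes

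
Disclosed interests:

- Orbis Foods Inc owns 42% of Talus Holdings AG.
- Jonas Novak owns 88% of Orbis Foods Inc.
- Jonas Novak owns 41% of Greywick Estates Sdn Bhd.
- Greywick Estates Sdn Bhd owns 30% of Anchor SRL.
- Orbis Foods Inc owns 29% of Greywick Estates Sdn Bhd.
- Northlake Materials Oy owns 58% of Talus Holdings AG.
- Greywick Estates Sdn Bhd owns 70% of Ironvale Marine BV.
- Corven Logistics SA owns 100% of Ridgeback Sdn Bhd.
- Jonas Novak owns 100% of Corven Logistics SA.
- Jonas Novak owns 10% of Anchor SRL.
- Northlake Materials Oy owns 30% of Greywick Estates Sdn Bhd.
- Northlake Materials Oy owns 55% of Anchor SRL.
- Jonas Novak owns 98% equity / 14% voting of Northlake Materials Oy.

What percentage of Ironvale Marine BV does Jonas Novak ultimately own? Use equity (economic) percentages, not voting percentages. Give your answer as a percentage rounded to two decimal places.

Jonas reaches Ironvale along 3 paths.
Via Northlake → Greywick: 98% × 30% × 70% = 20.58%.
Via Orbis → Greywick: 88% × 29% × 70% = 17.864%.
Via Greywick: 41% × 70% = 28.7%.
Total: 20.58% + 17.864% + 28.7% = 67.144%.
Rounded: 67.14%.

67.14%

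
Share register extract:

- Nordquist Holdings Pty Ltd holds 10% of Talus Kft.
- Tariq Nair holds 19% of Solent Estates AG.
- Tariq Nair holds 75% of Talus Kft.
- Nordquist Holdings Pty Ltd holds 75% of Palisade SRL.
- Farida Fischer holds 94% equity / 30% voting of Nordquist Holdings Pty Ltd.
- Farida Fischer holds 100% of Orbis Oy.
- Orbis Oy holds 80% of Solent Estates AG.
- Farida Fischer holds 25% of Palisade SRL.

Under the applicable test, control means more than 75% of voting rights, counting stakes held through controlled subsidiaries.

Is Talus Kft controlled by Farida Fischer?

No

Farida holds 100% of Orbis, so Farida controls Orbis.
Orbis holds 80% of Solent, so Farida controls Solent.
Neither Farida nor any entity Farida controls holds any voting interest in Talus.
So Farida does not control Talus.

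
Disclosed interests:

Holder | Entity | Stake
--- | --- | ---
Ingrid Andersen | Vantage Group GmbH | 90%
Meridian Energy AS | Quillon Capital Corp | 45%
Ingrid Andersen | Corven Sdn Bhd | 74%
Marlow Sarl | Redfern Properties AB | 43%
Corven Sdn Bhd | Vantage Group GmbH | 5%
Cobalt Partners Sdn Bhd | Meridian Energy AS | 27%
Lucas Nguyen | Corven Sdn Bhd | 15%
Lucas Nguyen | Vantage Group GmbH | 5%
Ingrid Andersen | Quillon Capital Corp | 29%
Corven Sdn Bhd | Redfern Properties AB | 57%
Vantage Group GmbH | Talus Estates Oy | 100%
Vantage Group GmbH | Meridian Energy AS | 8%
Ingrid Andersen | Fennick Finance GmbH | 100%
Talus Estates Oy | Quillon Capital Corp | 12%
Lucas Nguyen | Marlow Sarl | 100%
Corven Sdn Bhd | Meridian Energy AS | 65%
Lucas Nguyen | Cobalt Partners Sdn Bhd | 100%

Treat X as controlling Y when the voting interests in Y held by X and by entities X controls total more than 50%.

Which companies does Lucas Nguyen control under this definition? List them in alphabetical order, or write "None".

Cobalt Partners Sdn Bhd, Marlow Sarl

Lucas holds 100% of Marlow, so Lucas controls Marlow.
Lucas holds 100% of Cobalt, so Lucas controls Cobalt.
No other company's threshold is met.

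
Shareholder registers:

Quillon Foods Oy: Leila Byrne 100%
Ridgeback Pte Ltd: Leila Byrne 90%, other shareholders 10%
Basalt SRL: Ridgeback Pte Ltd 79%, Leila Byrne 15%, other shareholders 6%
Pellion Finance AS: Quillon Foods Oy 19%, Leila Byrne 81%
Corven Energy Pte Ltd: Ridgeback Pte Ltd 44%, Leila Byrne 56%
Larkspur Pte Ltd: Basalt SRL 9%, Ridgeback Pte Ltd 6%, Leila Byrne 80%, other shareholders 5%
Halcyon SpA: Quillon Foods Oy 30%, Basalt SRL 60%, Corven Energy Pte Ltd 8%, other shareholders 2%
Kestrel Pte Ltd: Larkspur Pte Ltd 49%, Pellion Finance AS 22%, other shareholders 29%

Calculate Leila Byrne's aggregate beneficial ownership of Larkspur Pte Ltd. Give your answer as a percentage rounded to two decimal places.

Leila reaches Larkspur along 4 paths.
Via Ridgeback → Basalt: 90% × 79% × 9% = 6.399%.
Via Basalt: 15% × 9% = 1.35%.
Via Ridgeback: 90% × 6% = 5.4%.
Direct stake: 80% = 80%.
Total: 6.399% + 1.35% + 5.4% + 80% = 93.149%.
Rounded: 93.15%.

93.15%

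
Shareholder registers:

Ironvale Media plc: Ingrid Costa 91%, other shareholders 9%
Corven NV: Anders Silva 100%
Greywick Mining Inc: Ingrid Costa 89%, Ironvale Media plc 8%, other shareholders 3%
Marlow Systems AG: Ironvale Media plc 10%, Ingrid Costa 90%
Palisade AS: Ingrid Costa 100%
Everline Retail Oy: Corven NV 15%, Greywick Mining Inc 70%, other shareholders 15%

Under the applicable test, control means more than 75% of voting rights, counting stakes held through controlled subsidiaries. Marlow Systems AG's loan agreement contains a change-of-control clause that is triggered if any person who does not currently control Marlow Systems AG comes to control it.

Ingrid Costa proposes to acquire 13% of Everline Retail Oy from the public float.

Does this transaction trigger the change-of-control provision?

No

The purchase changes only Ingrid's holdings, so Ingrid is the only person who could newly come to control Marlow.
Ingrid holds 91% of Ironvale, so Ingrid controls Ironvale.
Ironvale and Ingrid together hold 10% + 90% = 100% of Marlow, so Ingrid controls Marlow.
So Ingrid already controls Marlow before the transaction.
After the purchase, Ingrid holds 13% of Everline directly.
Ingrid controlled Marlow already, so this is not a new person acquiring control; every other person's position is unchanged or reduced.
No new person acquires control, so the clause is not triggered.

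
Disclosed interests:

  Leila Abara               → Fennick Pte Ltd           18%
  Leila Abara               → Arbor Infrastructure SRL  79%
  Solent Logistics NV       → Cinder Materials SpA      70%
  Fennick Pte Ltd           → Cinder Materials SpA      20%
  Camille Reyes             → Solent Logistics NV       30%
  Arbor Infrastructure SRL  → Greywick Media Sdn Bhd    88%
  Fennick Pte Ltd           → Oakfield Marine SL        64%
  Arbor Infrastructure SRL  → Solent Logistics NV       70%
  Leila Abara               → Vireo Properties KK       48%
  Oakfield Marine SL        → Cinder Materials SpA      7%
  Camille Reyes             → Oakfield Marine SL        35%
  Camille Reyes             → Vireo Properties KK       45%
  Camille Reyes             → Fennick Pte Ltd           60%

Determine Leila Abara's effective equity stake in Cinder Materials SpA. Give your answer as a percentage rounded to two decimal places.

43.12%

Leila reaches Cinder along 3 paths.
Via Arbor → Solent: 79% × 70% × 70% = 38.71%.
Via Fennick → Oakfield: 18% × 64% × 7% = 0.8064%.
Via Fennick: 18% × 20% = 3.6%.
Total: 38.71% + 0.8064% + 3.6% = 43.1164%.
Rounded: 43.12%.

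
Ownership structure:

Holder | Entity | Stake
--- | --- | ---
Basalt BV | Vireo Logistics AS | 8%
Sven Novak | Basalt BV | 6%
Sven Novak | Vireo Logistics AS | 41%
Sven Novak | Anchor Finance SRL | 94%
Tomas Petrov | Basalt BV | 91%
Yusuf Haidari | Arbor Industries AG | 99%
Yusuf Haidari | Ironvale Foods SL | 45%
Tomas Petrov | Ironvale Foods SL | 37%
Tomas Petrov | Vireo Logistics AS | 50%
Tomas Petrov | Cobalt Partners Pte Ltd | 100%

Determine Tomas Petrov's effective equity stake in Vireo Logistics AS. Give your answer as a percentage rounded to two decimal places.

57.28%

Tomas reaches Vireo along 2 paths.
Direct stake: 50% = 50%.
Via Basalt: 91% × 8% = 7.28%.
Total: 50% + 7.28% = 57.28%.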